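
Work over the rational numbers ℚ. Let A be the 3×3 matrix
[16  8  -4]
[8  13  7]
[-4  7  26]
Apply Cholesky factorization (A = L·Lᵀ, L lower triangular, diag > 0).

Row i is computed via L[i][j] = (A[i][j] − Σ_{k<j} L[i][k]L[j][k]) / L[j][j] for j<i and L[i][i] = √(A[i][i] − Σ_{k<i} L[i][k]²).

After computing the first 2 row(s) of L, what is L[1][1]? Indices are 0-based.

L[1][1] = 3

Step 1: L[0][0] = √(16) = 4.
  L[1][0] = (8) / L[0][0] = 2.
Step 2: L[1][1] = √(9) = 3.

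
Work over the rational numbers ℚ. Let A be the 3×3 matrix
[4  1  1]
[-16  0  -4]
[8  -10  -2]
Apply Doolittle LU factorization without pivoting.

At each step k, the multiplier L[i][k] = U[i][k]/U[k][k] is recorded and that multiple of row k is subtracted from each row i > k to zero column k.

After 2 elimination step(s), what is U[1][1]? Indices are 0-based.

k=0: U[0][0]=4
  eliminate (1,0): mult=-4, new row 1: (0, 4, 0); set L[1][0]=-4
  eliminate (2,0): mult=2, new row 2: (0, -12, -4); set L[2][0]=2
k=1: U[1][1]=4
  eliminate (2,1): mult=-3, new row 2: (0, 0, -4); set L[2][1]=-3

U[1][1] = 4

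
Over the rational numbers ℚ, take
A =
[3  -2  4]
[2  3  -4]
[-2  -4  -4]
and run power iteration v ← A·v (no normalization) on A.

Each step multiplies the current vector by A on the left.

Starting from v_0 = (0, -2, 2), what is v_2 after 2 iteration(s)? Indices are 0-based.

v_2 = (64, -18, 32)

v_0 = (0, -2, 2).
v_1 = A·v_0 = (12, -14, 0).
v_2 = A·v_1 = (64, -18, 32).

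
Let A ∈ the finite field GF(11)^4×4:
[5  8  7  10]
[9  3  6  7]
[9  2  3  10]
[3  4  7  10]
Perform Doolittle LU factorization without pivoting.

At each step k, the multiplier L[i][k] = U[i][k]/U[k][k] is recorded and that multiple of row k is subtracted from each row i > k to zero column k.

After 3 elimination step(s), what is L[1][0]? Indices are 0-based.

[col 0] pivot 5
  R1 -= 4*R0 → (0, 4, 0, 0)  (L[1][0] := 4)
  R2 -= 4*R0 → (0, 3, 8, 3)  (L[2][0] := 4)
  R3 -= 5*R0 → (0, 8, 5, 4)  (L[3][0] := 5)
[col 1] pivot 4
  R2 -= 9*R1 → (0, 0, 8, 3)  (L[2][1] := 9)
  R3 -= 2*R1 → (0, 0, 5, 4)  (L[3][1] := 2)
[col 2] pivot 8
  R3 -= 2*R2 → (0, 0, 0, 9)  (L[3][2] := 2)

L[1][0] = 4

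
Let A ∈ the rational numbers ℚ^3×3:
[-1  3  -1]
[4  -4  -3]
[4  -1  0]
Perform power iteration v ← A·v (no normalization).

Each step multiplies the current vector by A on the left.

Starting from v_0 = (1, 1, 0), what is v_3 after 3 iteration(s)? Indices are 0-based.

v_0 = (1, 1, 0).
v_1 = A·v_0 = (2, 0, 3).
v_2 = A·v_1 = (-5, -1, 8).
v_3 = A·v_2 = (-6, -40, -19).

v_3 = (-6, -40, -19)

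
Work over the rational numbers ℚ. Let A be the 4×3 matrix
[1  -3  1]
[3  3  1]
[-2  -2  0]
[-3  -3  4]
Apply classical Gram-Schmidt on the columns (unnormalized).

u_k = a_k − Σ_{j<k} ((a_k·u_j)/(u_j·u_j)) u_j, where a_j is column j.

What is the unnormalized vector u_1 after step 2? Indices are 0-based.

u_1 = (-88/23, 12/23, -8/23, -12/23)

Step 1: u_0 = a_0 = (1, 3, -2, -3).
Step 2: u_1 = a_1 − (19/23)·u_0 = (-88/23, 12/23, -8/23, -12/23).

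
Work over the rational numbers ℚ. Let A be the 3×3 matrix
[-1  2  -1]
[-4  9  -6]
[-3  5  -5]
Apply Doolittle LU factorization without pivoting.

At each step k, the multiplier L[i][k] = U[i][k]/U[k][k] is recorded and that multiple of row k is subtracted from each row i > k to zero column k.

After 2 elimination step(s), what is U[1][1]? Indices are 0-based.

U[1][1] = 1

k=0: U[0][0]=-1
  eliminate (1,0): mult=4, new row 1: (0, 1, -2); set L[1][0]=4
  eliminate (2,0): mult=3, new row 2: (0, -1, -2); set L[2][0]=3
k=1: U[1][1]=1
  eliminate (2,1): mult=-1, new row 2: (0, 0, -4); set L[2][1]=-1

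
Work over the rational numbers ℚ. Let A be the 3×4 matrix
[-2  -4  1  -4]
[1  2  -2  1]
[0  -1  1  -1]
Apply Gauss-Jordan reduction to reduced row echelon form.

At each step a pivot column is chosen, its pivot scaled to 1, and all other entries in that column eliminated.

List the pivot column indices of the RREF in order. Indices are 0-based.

step 1: normalize row 0 (÷-2) = (1, 2, -1/2, 2)
  row 1: subtract 1×row0 = (0, 0, -3/2, -1)
step 2: exchange rows 1,2
step 2: normalize row 1 (÷-1) = (0, 1, -1, 1)
  row 0: subtract 2×row1 = (1, 0, 3/2, 0)
step 3: normalize row 2 (÷-3/2) = (0, 0, 1, 2/3)
  row 0: subtract 3/2×row2 = (1, 0, 0, -1)
  row 1: subtract -1×row2 = (0, 1, 0, 5/3)

pivot columns: 0, 1, 2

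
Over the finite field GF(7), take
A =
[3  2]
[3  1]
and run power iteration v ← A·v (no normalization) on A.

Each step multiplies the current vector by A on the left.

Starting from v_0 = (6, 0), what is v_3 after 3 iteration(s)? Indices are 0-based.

v_3 = (1, 6)

v_0 = (6, 0).
v_1 = A·v_0 = (4, 4).
v_2 = A·v_1 = (6, 2).
v_3 = A·v_2 = (1, 6).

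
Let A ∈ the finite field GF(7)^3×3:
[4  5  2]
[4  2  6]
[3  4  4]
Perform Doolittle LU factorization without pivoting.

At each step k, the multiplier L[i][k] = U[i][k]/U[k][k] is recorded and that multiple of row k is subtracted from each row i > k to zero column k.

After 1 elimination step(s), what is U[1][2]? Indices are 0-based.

k=0: U[0][0]=4
  eliminate (1,0): mult=1, new row 1: (0, 4, 4); set L[1][0]=1
  eliminate (2,0): mult=6, new row 2: (0, 2, 6); set L[2][0]=6

U[1][2] = 4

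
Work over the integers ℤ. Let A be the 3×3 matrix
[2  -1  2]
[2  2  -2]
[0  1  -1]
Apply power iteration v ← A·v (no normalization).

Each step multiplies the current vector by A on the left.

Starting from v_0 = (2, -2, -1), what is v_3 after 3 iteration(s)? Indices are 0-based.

v_0 = (2, -2, -1).
v_1 = A·v_0 = (4, 2, -1).
v_2 = A·v_1 = (4, 14, 3).
v_3 = A·v_2 = (0, 30, 11).

v_3 = (0, 30, 11)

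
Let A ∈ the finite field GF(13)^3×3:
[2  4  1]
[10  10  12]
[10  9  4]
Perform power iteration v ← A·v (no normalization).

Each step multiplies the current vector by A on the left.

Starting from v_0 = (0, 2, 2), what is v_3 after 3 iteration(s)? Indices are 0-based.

v_3 = (6, 0, 3)

v_0 = (0, 2, 2).
v_1 = A·v_0 = (10, 5, 0).
v_2 = A·v_1 = (1, 7, 2).
v_3 = A·v_2 = (6, 0, 3).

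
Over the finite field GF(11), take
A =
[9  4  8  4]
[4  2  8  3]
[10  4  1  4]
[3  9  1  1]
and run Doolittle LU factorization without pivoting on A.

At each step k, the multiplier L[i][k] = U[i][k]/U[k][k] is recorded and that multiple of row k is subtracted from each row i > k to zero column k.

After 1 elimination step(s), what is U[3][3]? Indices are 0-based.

U[3][3] = 7

[col 0] pivot 9
  R1 -= 9*R0 → (0, 10, 2, 0)  (L[1][0] := 9)
  R2 -= 6*R0 → (0, 2, 8, 2)  (L[2][0] := 6)
  R3 -= 4*R0 → (0, 4, 2, 7)  (L[3][0] := 4)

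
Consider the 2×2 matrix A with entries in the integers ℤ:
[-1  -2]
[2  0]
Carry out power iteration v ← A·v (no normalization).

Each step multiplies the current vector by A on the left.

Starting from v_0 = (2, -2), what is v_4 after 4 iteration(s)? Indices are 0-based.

v_4 = (38, 4)

v_0 = (2, -2).
v_1 = A·v_0 = (2, 4).
v_2 = A·v_1 = (-10, 4).
v_3 = A·v_2 = (2, -20).
v_4 = A·v_3 = (38, 4).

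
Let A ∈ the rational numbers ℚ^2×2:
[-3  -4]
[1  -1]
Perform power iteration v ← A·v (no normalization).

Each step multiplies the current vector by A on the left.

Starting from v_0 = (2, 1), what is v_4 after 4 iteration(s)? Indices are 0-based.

v_4 = (-46, -71)

v_0 = (2, 1).
v_1 = A·v_0 = (-10, 1).
v_2 = A·v_1 = (26, -11).
v_3 = A·v_2 = (-34, 37).
v_4 = A·v_3 = (-46, -71).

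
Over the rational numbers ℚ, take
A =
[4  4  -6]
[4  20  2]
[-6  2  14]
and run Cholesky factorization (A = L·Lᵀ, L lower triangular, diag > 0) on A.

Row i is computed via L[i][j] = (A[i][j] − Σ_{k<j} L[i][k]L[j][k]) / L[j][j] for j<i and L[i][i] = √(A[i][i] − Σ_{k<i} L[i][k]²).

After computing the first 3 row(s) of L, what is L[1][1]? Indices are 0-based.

L[1][1] = 4

Step 1: L[0][0] = √(4) = 2.
  L[1][0] = (4) / L[0][0] = 2.
Step 2: L[1][1] = √(16) = 4.
  L[2][0] = (-6) / L[0][0] = -3.
  L[2][1] = (8) / L[1][1] = 2.
Step 3: L[2][2] = √(1) = 1.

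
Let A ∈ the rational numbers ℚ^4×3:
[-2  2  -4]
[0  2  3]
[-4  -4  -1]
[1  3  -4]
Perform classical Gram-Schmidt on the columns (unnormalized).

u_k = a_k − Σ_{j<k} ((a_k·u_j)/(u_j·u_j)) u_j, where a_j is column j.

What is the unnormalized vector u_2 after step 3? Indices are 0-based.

Step 1: u_0 = a_0 = (-2, 0, -4, 1).
Step 2: u_1 = a_1 − (5/7)·u_0 = (24/7, 2, -8/7, 16/7).
Step 3: u_2 = a_2 − (8/21)·u_0 − (-55/78)·u_1 = (-32/39, 172/39, -11/39, -36/13).

u_2 = (-32/39, 172/39, -11/39, -36/13)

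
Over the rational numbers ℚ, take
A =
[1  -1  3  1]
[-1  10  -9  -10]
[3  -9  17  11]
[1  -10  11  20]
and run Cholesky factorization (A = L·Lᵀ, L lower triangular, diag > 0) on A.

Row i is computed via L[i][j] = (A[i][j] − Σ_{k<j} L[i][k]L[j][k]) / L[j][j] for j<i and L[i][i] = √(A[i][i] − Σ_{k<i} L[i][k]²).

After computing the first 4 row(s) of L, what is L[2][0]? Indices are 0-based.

Step 1: L[0][0] = √(1) = 1.
  L[1][0] = (-1) / L[0][0] = -1.
Step 2: L[1][1] = √(9) = 3.
  L[2][0] = (3) / L[0][0] = 3.
  L[2][1] = (-6) / L[1][1] = -2.
Step 3: L[2][2] = √(4) = 2.
  L[3][0] = (1) / L[0][0] = 1.
  L[3][1] = (-9) / L[1][1] = -3.
  L[3][2] = (2) / L[2][2] = 1.
Step 4: L[3][3] = √(9) = 3.

L[2][0] = 3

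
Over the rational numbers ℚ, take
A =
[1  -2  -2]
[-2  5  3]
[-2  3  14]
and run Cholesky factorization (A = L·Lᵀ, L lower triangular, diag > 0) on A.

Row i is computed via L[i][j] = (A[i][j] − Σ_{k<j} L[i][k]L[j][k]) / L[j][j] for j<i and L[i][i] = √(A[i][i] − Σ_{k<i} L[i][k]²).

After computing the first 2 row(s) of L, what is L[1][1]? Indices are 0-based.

L[1][1] = 1

Step 1: L[0][0] = √(1) = 1.
  L[1][0] = (-2) / L[0][0] = -2.
Step 2: L[1][1] = √(1) = 1.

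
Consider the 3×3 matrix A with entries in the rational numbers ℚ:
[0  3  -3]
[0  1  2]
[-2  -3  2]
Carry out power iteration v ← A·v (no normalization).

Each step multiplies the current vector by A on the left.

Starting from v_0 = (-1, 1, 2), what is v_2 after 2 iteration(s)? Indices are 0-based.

v_0 = (-1, 1, 2).
v_1 = A·v_0 = (-3, 5, 3).
v_2 = A·v_1 = (6, 11, -3).

v_2 = (6, 11, -3)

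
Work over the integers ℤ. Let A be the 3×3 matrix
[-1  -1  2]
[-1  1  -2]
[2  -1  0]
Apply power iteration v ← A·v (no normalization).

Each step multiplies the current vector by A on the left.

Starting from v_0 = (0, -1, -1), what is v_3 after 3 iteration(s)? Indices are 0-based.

v_3 = (-8, 4, 4)

v_0 = (0, -1, -1).
v_1 = A·v_0 = (-1, 1, 1).
v_2 = A·v_1 = (2, 0, -3).
v_3 = A·v_2 = (-8, 4, 4).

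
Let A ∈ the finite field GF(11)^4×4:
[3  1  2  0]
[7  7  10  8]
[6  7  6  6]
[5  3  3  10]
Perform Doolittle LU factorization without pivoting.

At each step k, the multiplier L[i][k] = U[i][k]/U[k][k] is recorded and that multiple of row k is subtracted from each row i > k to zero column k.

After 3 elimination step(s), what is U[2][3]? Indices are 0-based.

k=0: U[0][0]=3
  eliminate (1,0): mult=6, new row 1: (0, 1, 9, 8); set L[1][0]=6
  eliminate (2,0): mult=2, new row 2: (0, 5, 2, 6); set L[2][0]=2
  eliminate (3,0): mult=9, new row 3: (0, 5, 7, 10); set L[3][0]=9
k=1: U[1][1]=1
  eliminate (2,1): mult=5, new row 2: (0, 0, 1, 10); set L[2][1]=5
  eliminate (3,1): mult=5, new row 3: (0, 0, 6, 3); set L[3][1]=5
k=2: U[2][2]=1
  eliminate (3,2): mult=6, new row 3: (0, 0, 0, 9); set L[3][2]=6

U[2][3] = 10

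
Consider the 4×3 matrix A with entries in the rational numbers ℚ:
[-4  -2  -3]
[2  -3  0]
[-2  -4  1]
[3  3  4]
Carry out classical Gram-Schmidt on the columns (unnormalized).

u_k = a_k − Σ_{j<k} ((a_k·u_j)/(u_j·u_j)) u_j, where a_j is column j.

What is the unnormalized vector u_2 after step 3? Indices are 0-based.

u_2 = (-311/893, -1008/893, 47/19, 1730/893)

Step 1: u_0 = a_0 = (-4, 2, -2, 3).
Step 2: u_1 = a_1 − (19/33)·u_0 = (10/33, -137/33, -94/33, 14/11).
Step 3: u_2 = a_2 − (2/3)·u_0 − (44/893)·u_1 = (-311/893, -1008/893, 47/19, 1730/893).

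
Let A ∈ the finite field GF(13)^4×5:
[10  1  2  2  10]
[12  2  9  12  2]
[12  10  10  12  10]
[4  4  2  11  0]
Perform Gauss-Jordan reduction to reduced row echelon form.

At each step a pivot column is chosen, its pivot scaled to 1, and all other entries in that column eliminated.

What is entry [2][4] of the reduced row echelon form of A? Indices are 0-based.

M[2][4] = 3

[1] R0 /= 10  ⇒  (1, 4, 8, 8, 1)
     R1 -= 12·R0  ⇒  (0, 6, 4, 7, 3)
     R2 -= 12·R0  ⇒  (0, 1, 5, 7, 11)
     R3 -= 4·R0  ⇒  (0, 1, 9, 5, 9)
[2] R1 /= 6  ⇒  (0, 1, 5, 12, 7)
     R0 -= 4·R1  ⇒  (1, 0, 1, 12, 12)
     R2 -= 1·R1  ⇒  (0, 0, 0, 8, 4)
     R3 -= 1·R1  ⇒  (0, 0, 4, 6, 2)
[3] R2 <-> R3
[3] R2 /= 4  ⇒  (0, 0, 1, 8, 7)
     R0 -= 1·R2  ⇒  (1, 0, 0, 4, 5)
     R1 -= 5·R2  ⇒  (0, 1, 0, 11, 11)
[4] R3 /= 8  ⇒  (0, 0, 0, 1, 7)
     R0 -= 4·R3  ⇒  (1, 0, 0, 0, 3)
     R1 -= 11·R3  ⇒  (0, 1, 0, 0, 12)
     R2 -= 8·R3  ⇒  (0, 0, 1, 0, 3)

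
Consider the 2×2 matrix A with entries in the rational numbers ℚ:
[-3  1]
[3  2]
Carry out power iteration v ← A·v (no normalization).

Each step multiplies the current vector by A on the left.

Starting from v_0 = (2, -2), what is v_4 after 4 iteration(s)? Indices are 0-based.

v_0 = (2, -2).
v_1 = A·v_0 = (-8, 2).
v_2 = A·v_1 = (26, -20).
v_3 = A·v_2 = (-98, 38).
v_4 = A·v_3 = (332, -218).

v_4 = (332, -218)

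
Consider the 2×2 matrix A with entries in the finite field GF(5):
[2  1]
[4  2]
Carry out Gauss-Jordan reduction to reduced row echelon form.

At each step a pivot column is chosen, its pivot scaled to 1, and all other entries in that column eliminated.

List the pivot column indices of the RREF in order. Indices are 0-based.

pivot(0,0)=2: scale R0 → (1, 3)
  clear (1,0): R1 −= (4)R0 → (0, 0)
col 1: no nonzero at/below row 1; advance.

pivot columns: 0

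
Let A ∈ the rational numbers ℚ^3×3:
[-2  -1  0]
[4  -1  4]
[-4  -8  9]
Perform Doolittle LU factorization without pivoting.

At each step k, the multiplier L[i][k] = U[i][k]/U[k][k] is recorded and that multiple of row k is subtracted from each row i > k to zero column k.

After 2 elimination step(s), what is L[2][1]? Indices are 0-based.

L[2][1] = 2

k=0: U[0][0]=-2
  eliminate (1,0): mult=-2, new row 1: (0, -3, 4); set L[1][0]=-2
  eliminate (2,0): mult=2, new row 2: (0, -6, 9); set L[2][0]=2
k=1: U[1][1]=-3
  eliminate (2,1): mult=2, new row 2: (0, 0, 1); set L[2][1]=2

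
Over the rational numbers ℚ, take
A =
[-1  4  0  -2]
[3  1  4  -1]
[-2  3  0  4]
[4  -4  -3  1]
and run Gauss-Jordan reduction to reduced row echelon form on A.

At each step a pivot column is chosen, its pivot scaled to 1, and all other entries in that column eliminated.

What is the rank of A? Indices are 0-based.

rank = 4

step 1: normalize row 0 (÷-1) = (1, -4, 0, 2)
  row 1: subtract 3×row0 = (0, 13, 4, -7)
  row 2: subtract -2×row0 = (0, -5, 0, 8)
  row 3: subtract 4×row0 = (0, 12, -3, -7)
step 2: normalize row 1 (÷13) = (0, 1, 4/13, -7/13)
  row 0: subtract -4×row1 = (1, 0, 16/13, -2/13)
  row 2: subtract -5×row1 = (0, 0, 20/13, 69/13)
  row 3: subtract 12×row1 = (0, 0, -87/13, -7/13)
step 3: normalize row 2 (÷20/13) = (0, 0, 1, 69/20)
  row 0: subtract 16/13×row2 = (1, 0, 0, -22/5)
  row 1: subtract 4/13×row2 = (0, 1, 0, -8/5)
  row 3: subtract -87/13×row2 = (0, 0, 0, 451/20)
step 4: normalize row 3 (÷451/20) = (0, 0, 0, 1)
  row 0: subtract -22/5×row3 = (1, 0, 0, 0)
  row 1: subtract -8/5×row3 = (0, 1, 0, 0)
  row 2: subtract 69/20×row3 = (0, 0, 1, 0)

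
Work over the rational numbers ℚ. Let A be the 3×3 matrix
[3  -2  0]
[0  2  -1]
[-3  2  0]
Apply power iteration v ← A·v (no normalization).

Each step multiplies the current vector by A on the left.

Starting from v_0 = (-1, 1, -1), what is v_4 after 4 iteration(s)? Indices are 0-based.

v_4 = (-157, -103, 157)

v_0 = (-1, 1, -1).
v_1 = A·v_0 = (-5, 3, 5).
v_2 = A·v_1 = (-21, 1, 21).
v_3 = A·v_2 = (-65, -19, 65).
v_4 = A·v_3 = (-157, -103, 157).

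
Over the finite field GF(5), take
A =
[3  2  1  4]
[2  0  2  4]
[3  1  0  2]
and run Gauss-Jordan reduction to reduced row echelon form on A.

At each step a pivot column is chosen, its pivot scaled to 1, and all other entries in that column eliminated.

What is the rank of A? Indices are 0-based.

rank = 3

[1] R0 /= 3  ⇒  (1, 4, 2, 3)
     R1 -= 2·R0  ⇒  (0, 2, 3, 3)
     R2 -= 3·R0  ⇒  (0, 4, 4, 3)
[2] R1 /= 2  ⇒  (0, 1, 4, 4)
     R0 -= 4·R1  ⇒  (1, 0, 1, 2)
     R2 -= 4·R1  ⇒  (0, 0, 3, 2)
[3] R2 /= 3  ⇒  (0, 0, 1, 4)
     R0 -= 1·R2  ⇒  (1, 0, 0, 3)
     R1 -= 4·R2  ⇒  (0, 1, 0, 3)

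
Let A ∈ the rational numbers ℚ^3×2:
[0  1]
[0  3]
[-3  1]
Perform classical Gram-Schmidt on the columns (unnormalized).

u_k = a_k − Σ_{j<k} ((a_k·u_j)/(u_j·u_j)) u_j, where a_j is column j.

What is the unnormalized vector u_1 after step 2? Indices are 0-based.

Step 1: u_0 = a_0 = (0, 0, -3).
Step 2: u_1 = a_1 − (-1/3)·u_0 = (1, 3, 0).

u_1 = (1, 3, 0)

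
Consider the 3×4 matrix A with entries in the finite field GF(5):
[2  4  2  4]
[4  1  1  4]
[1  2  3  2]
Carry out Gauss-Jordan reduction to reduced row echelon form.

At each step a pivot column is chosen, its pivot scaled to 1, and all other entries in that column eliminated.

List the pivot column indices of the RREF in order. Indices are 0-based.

pivot columns: 0, 1, 2

pivot(0,0)=2: scale R0 → (1, 2, 1, 2)
  clear (1,0): R1 −= (4)R0 → (0, 3, 2, 1)
  clear (2,0): R2 −= (1)R0 → (0, 0, 2, 0)
pivot(1,1)=3: scale R1 → (0, 1, 4, 2)
  clear (0,1): R0 −= (2)R1 → (1, 0, 3, 3)
pivot(2,2)=2: scale R2 → (0, 0, 1, 0)
  clear (0,2): R0 −= (3)R2 → (1, 0, 0, 3)
  clear (1,2): R1 −= (4)R2 → (0, 1, 0, 2)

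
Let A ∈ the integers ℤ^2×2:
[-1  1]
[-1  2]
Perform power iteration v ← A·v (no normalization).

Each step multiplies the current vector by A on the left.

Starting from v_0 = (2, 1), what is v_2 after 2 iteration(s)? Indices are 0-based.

v_0 = (2, 1).
v_1 = A·v_0 = (-1, 0).
v_2 = A·v_1 = (1, 1).

v_2 = (1, 1)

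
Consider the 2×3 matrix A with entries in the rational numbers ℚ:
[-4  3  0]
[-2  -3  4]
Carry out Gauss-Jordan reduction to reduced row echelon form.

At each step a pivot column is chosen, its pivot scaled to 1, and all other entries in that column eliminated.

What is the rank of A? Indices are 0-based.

step 1: normalize row 0 (÷-4) = (1, -3/4, 0)
  row 1: subtract -2×row0 = (0, -9/2, 4)
step 2: normalize row 1 (÷-9/2) = (0, 1, -8/9)
  row 0: subtract -3/4×row1 = (1, 0, -2/3)

rank = 2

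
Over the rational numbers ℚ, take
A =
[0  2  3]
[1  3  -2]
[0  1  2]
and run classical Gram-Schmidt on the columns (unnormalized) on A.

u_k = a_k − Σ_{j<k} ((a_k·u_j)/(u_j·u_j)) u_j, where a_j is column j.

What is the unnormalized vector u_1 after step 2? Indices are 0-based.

u_1 = (2, 0, 1)

Step 1: u_0 = a_0 = (0, 1, 0).
Step 2: u_1 = a_1 − (3)·u_0 = (2, 0, 1).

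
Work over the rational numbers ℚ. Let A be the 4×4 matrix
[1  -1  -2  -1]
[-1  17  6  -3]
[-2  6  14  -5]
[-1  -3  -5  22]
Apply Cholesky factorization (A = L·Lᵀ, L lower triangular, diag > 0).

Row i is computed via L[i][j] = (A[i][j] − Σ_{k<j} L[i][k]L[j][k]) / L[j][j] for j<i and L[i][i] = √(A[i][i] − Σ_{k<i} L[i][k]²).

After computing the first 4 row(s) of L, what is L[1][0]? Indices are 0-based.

L[1][0] = -1

Step 1: L[0][0] = √(1) = 1.
  L[1][0] = (-1) / L[0][0] = -1.
Step 2: L[1][1] = √(16) = 4.
  L[2][0] = (-2) / L[0][0] = -2.
  L[2][1] = (4) / L[1][1] = 1.
Step 3: L[2][2] = √(9) = 3.
  L[3][0] = (-1) / L[0][0] = -1.
  L[3][1] = (-4) / L[1][1] = -1.
  L[3][2] = (-6) / L[2][2] = -2.
Step 4: L[3][3] = √(16) = 4.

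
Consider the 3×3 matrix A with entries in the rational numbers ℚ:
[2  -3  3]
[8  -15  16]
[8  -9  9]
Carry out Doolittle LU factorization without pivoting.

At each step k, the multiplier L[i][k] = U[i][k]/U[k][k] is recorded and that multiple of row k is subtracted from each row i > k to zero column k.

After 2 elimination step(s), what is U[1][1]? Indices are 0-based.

U[1][1] = -3

[col 0] pivot 2
  R1 -= 4*R0 → (0, -3, 4)  (L[1][0] := 4)
  R2 -= 4*R0 → (0, 3, -3)  (L[2][0] := 4)
[col 1] pivot -3
  R2 -= -1*R1 → (0, 0, 1)  (L[2][1] := -1)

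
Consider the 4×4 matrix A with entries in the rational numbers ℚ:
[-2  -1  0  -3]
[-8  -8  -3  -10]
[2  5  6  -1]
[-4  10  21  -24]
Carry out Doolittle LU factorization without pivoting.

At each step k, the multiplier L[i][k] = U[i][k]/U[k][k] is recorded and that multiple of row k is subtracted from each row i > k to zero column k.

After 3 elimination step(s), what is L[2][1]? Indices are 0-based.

[col 0] pivot -2
  R1 -= 4*R0 → (0, -4, -3, 2)  (L[1][0] := 4)
  R2 -= -1*R0 → (0, 4, 6, -4)  (L[2][0] := -1)
  R3 -= 2*R0 → (0, 12, 21, -18)  (L[3][0] := 2)
[col 1] pivot -4
  R2 -= -1*R1 → (0, 0, 3, -2)  (L[2][1] := -1)
  R3 -= -3*R1 → (0, 0, 12, -12)  (L[3][1] := -3)
[col 2] pivot 3
  R3 -= 4*R2 → (0, 0, 0, -4)  (L[3][2] := 4)

L[2][1] = -1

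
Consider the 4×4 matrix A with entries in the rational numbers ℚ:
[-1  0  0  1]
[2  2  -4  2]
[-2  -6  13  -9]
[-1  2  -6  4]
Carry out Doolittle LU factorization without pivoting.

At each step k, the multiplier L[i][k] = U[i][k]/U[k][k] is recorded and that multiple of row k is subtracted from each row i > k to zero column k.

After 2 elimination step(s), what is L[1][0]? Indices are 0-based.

Step 1: pivot at (0,0) is -1.
  row1 ← row1 − (-2)·row0  ⇒  L[1][0]=-2, U row1=(0, 2, -4, 4)
  row2 ← row2 − (2)·row0  ⇒  L[2][0]=2, U row2=(0, -6, 13, -11)
  row3 ← row3 − (1)·row0  ⇒  L[3][0]=1, U row3=(0, 2, -6, 3)
Step 2: pivot at (1,1) is 2.
  row2 ← row2 − (-3)·row1  ⇒  L[2][1]=-3, U row2=(0, 0, 1, 1)
  row3 ← row3 − (1)·row1  ⇒  L[3][1]=1, U row3=(0, 0, -2, -1)

L[1][0] = -2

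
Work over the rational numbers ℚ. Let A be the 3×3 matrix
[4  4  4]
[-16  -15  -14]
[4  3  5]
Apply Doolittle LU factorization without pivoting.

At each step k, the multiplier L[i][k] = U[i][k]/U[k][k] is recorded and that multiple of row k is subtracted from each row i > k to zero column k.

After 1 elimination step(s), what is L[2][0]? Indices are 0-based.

L[2][0] = 1

[col 0] pivot 4
  R1 -= -4*R0 → (0, 1, 2)  (L[1][0] := -4)
  R2 -= 1*R0 → (0, -1, 1)  (L[2][0] := 1)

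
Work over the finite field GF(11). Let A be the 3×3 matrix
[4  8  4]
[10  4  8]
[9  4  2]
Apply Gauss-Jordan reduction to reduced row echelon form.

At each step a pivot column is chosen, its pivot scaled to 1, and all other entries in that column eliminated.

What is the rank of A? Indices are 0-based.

step 1: normalize row 0 (÷4) = (1, 2, 1)
  row 1: subtract 10×row0 = (0, 6, 9)
  row 2: subtract 9×row0 = (0, 8, 4)
step 2: normalize row 1 (÷6) = (0, 1, 7)
  row 0: subtract 2×row1 = (1, 0, 9)
  row 2: subtract 8×row1 = (0, 0, 3)
step 3: normalize row 2 (÷3) = (0, 0, 1)
  row 0: subtract 9×row2 = (1, 0, 0)
  row 1: subtract 7×row2 = (0, 1, 0)

rank = 3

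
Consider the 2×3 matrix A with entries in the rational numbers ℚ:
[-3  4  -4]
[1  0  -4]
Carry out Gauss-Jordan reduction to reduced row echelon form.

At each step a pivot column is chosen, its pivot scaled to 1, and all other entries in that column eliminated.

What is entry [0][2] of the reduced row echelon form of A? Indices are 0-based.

step 1: normalize row 0 (÷-3) = (1, -4/3, 4/3)
  row 1: subtract 1×row0 = (0, 4/3, -16/3)
step 2: normalize row 1 (÷4/3) = (0, 1, -4)
  row 0: subtract -4/3×row1 = (1, 0, -4)

M[0][2] = -4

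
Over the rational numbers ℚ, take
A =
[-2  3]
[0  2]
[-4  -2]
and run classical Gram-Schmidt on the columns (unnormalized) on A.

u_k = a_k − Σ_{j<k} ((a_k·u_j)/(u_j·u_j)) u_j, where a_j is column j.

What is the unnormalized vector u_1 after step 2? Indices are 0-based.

u_1 = (16/5, 2, -8/5)

Step 1: u_0 = a_0 = (-2, 0, -4).
Step 2: u_1 = a_1 − (1/10)·u_0 = (16/5, 2, -8/5).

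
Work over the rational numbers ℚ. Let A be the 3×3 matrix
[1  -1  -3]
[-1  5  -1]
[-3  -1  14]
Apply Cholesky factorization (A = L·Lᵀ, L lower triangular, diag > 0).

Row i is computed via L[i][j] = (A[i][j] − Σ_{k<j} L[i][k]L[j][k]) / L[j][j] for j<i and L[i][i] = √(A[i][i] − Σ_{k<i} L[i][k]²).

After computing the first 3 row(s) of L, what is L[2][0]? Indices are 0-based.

Step 1: L[0][0] = √(1) = 1.
  L[1][0] = (-1) / L[0][0] = -1.
Step 2: L[1][1] = √(4) = 2.
  L[2][0] = (-3) / L[0][0] = -3.
  L[2][1] = (-4) / L[1][1] = -2.
Step 3: L[2][2] = √(1) = 1.

L[2][0] = -3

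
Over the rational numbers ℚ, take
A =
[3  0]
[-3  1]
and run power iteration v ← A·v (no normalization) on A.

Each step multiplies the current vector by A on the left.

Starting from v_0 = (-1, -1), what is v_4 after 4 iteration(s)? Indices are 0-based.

v_0 = (-1, -1).
v_1 = A·v_0 = (-3, 2).
v_2 = A·v_1 = (-9, 11).
v_3 = A·v_2 = (-27, 38).
v_4 = A·v_3 = (-81, 119).

v_4 = (-81, 119)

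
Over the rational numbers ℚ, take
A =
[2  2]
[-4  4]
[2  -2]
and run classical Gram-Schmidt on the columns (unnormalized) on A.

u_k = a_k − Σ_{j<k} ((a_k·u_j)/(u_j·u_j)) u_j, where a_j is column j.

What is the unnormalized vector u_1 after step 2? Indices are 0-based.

u_1 = (10/3, 4/3, -2/3)

Step 1: u_0 = a_0 = (2, -4, 2).
Step 2: u_1 = a_1 − (-2/3)·u_0 = (10/3, 4/3, -2/3).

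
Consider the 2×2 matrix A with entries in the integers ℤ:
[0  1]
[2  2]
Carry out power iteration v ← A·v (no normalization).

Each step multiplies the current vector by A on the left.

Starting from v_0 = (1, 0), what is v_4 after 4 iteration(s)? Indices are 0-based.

v_4 = (12, 32)

v_0 = (1, 0).
v_1 = A·v_0 = (0, 2).
v_2 = A·v_1 = (2, 4).
v_3 = A·v_2 = (4, 12).
v_4 = A·v_3 = (12, 32).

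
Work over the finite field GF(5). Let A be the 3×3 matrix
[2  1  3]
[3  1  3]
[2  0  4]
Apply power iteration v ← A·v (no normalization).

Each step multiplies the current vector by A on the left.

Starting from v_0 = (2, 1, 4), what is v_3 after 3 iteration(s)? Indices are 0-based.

v_3 = (3, 1, 2)

v_0 = (2, 1, 4).
v_1 = A·v_0 = (2, 4, 0).
v_2 = A·v_1 = (3, 0, 4).
v_3 = A·v_2 = (3, 1, 2).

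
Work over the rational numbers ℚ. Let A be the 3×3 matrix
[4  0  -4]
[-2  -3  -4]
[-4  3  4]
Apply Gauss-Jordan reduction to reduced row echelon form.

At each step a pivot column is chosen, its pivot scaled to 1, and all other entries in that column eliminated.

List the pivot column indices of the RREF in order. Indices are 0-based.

pivot columns: 0, 1, 2

pivot(0,0)=4: scale R0 → (1, 0, -1)
  clear (1,0): R1 −= (-2)R0 → (0, -3, -6)
  clear (2,0): R2 −= (-4)R0 → (0, 3, 0)
pivot(1,1)=-3: scale R1 → (0, 1, 2)
  clear (2,1): R2 −= (3)R1 → (0, 0, -6)
pivot(2,2)=-6: scale R2 → (0, 0, 1)
  clear (0,2): R0 −= (-1)R2 → (1, 0, 0)
  clear (1,2): R1 −= (2)R2 → (0, 1, 0)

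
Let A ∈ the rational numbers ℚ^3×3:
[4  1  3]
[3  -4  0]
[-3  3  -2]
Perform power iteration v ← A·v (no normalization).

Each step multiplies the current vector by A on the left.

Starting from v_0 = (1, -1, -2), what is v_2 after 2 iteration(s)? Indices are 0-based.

v_2 = (-11, -37, 34)

v_0 = (1, -1, -2).
v_1 = A·v_0 = (-3, 7, -2).
v_2 = A·v_1 = (-11, -37, 34).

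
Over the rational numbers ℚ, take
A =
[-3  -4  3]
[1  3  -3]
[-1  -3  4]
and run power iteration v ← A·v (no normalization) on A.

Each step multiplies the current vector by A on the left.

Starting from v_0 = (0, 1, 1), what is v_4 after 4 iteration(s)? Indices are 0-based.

v_4 = (123, -128, 154)

v_0 = (0, 1, 1).
v_1 = A·v_0 = (-1, 0, 1).
v_2 = A·v_1 = (6, -4, 5).
v_3 = A·v_2 = (13, -21, 26).
v_4 = A·v_3 = (123, -128, 154).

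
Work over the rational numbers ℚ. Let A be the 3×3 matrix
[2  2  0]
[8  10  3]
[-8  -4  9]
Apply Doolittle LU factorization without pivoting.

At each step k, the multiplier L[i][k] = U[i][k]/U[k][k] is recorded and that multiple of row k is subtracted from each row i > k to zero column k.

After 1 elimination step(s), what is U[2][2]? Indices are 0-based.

U[2][2] = 9

Step 1: pivot at (0,0) is 2.
  row1 ← row1 − (4)·row0  ⇒  L[1][0]=4, U row1=(0, 2, 3)
  row2 ← row2 − (-4)·row0  ⇒  L[2][0]=-4, U row2=(0, 4, 9)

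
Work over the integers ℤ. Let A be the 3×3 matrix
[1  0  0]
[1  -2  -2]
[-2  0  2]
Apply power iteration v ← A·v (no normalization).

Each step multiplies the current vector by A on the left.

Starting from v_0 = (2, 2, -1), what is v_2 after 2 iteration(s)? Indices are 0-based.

v_2 = (2, 14, -16)

v_0 = (2, 2, -1).
v_1 = A·v_0 = (2, 0, -6).
v_2 = A·v_1 = (2, 14, -16).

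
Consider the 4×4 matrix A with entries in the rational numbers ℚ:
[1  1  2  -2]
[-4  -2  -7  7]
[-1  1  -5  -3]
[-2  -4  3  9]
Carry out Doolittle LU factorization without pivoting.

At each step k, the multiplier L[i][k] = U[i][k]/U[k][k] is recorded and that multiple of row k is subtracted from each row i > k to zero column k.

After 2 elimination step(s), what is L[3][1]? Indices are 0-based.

Step 1: pivot at (0,0) is 1.
  row1 ← row1 − (-4)·row0  ⇒  L[1][0]=-4, U row1=(0, 2, 1, -1)
  row2 ← row2 − (-1)·row0  ⇒  L[2][0]=-1, U row2=(0, 2, -3, -5)
  row3 ← row3 − (-2)·row0  ⇒  L[3][0]=-2, U row3=(0, -2, 7, 5)
Step 2: pivot at (1,1) is 2.
  row2 ← row2 − (1)·row1  ⇒  L[2][1]=1, U row2=(0, 0, -4, -4)
  row3 ← row3 − (-1)·row1  ⇒  L[3][1]=-1, U row3=(0, 0, 8, 4)

L[3][1] = -1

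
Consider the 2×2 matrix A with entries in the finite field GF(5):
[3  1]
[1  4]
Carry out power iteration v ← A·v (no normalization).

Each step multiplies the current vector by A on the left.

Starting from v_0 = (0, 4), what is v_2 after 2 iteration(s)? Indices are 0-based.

v_2 = (3, 3)

v_0 = (0, 4).
v_1 = A·v_0 = (4, 1).
v_2 = A·v_1 = (3, 3).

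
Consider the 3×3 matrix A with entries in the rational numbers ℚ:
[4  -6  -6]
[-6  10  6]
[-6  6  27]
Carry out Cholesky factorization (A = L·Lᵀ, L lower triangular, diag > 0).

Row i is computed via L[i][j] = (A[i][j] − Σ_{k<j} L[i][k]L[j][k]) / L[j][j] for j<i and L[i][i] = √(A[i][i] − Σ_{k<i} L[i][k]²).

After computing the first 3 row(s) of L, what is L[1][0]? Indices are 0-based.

Step 1: L[0][0] = √(4) = 2.
  L[1][0] = (-6) / L[0][0] = -3.
Step 2: L[1][1] = √(1) = 1.
  L[2][0] = (-6) / L[0][0] = -3.
  L[2][1] = (-3) / L[1][1] = -3.
Step 3: L[2][2] = √(9) = 3.

L[1][0] = -3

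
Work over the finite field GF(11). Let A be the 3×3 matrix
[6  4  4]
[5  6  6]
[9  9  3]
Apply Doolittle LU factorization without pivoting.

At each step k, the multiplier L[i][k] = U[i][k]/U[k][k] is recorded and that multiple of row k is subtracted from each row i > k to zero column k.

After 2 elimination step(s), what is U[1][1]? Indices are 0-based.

U[1][1] = 10

Step 1: pivot at (0,0) is 6.
  row1 ← row1 − (10)·row0  ⇒  L[1][0]=10, U row1=(0, 10, 10)
  row2 ← row2 − (7)·row0  ⇒  L[2][0]=7, U row2=(0, 3, 8)
Step 2: pivot at (1,1) is 10.
  row2 ← row2 − (8)·row1  ⇒  L[2][1]=8, U row2=(0, 0, 5)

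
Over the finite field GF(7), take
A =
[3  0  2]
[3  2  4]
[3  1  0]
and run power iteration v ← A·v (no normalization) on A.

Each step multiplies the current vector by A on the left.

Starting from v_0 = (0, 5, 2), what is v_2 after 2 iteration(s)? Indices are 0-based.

v_2 = (1, 5, 2)

v_0 = (0, 5, 2).
v_1 = A·v_0 = (4, 4, 5).
v_2 = A·v_1 = (1, 5, 2).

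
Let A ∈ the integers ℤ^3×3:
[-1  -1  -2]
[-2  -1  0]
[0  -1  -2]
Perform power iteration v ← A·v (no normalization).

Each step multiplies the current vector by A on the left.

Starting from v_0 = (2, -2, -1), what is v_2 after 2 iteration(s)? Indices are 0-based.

v_0 = (2, -2, -1).
v_1 = A·v_0 = (2, -2, 4).
v_2 = A·v_1 = (-8, -2, -6).

v_2 = (-8, -2, -6)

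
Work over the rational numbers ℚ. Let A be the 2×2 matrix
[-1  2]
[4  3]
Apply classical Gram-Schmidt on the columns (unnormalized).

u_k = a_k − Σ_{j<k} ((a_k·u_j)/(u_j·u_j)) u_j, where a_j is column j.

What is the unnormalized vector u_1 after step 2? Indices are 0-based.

u_1 = (44/17, 11/17)

Step 1: u_0 = a_0 = (-1, 4).
Step 2: u_1 = a_1 − (10/17)·u_0 = (44/17, 11/17).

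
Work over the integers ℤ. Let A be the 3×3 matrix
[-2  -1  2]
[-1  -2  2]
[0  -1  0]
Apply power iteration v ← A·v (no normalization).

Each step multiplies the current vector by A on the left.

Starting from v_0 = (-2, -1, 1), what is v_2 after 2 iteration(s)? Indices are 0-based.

v_2 = (-18, -17, -6)

v_0 = (-2, -1, 1).
v_1 = A·v_0 = (7, 6, 1).
v_2 = A·v_1 = (-18, -17, -6).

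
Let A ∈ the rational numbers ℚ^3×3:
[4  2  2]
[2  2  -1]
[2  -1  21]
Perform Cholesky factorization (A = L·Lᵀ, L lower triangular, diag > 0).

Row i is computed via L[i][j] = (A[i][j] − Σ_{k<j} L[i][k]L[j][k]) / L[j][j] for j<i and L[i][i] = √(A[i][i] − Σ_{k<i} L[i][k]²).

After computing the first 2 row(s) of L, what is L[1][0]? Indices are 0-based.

L[1][0] = 1

Step 1: L[0][0] = √(4) = 2.
  L[1][0] = (2) / L[0][0] = 1.
Step 2: L[1][1] = √(1) = 1.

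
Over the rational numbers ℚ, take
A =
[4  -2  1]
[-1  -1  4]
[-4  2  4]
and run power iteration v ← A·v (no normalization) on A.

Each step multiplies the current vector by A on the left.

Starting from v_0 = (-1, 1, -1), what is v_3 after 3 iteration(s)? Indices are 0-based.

v_0 = (-1, 1, -1).
v_1 = A·v_0 = (-7, -4, 2).
v_2 = A·v_1 = (-18, 19, 28).
v_3 = A·v_2 = (-82, 111, 222).

v_3 = (-82, 111, 222)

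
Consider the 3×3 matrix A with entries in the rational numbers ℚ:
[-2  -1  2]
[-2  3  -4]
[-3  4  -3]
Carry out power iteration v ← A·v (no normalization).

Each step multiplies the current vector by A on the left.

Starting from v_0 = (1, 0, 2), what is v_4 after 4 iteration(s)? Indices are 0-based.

v_4 = (128, -54, 169)

v_0 = (1, 0, 2).
v_1 = A·v_0 = (2, -10, -9).
v_2 = A·v_1 = (-12, 2, -19).
v_3 = A·v_2 = (-16, 106, 101).
v_4 = A·v_3 = (128, -54, 169).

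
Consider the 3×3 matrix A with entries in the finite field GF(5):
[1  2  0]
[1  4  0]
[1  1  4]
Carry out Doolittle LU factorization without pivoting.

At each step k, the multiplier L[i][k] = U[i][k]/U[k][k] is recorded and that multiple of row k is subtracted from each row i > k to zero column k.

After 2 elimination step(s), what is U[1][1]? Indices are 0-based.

[col 0] pivot 1
  R1 -= 1*R0 → (0, 2, 0)  (L[1][0] := 1)
  R2 -= 1*R0 → (0, 4, 4)  (L[2][0] := 1)
[col 1] pivot 2
  R2 -= 2*R1 → (0, 0, 4)  (L[2][1] := 2)

U[1][1] = 2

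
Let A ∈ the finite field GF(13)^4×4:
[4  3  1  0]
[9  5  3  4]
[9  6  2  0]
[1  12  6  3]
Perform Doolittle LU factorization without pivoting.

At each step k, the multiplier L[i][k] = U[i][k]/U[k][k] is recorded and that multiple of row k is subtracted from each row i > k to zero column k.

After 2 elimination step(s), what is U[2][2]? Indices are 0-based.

Step 1: pivot at (0,0) is 4.
  row1 ← row1 − (12)·row0  ⇒  L[1][0]=12, U row1=(0, 8, 4, 4)
  row2 ← row2 − (12)·row0  ⇒  L[2][0]=12, U row2=(0, 9, 3, 0)
  row3 ← row3 − (10)·row0  ⇒  L[3][0]=10, U row3=(0, 8, 9, 3)
Step 2: pivot at (1,1) is 8.
  row2 ← row2 − (6)·row1  ⇒  L[2][1]=6, U row2=(0, 0, 5, 2)
  row3 ← row3 − (1)·row1  ⇒  L[3][1]=1, U row3=(0, 0, 5, 12)

U[2][2] = 5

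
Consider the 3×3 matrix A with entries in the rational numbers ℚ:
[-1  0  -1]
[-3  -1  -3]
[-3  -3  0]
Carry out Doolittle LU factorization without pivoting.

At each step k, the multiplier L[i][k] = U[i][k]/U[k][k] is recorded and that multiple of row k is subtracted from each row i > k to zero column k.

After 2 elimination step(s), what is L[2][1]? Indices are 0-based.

L[2][1] = 3

Step 1: pivot at (0,0) is -1.
  row1 ← row1 − (3)·row0  ⇒  L[1][0]=3, U row1=(0, -1, 0)
  row2 ← row2 − (3)·row0  ⇒  L[2][0]=3, U row2=(0, -3, 3)
Step 2: pivot at (1,1) is -1.
  row2 ← row2 − (3)·row1  ⇒  L[2][1]=3, U row2=(0, 0, 3)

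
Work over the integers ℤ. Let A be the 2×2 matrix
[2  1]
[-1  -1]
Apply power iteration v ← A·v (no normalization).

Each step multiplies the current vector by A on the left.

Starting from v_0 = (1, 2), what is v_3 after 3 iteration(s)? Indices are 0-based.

v_0 = (1, 2).
v_1 = A·v_0 = (4, -3).
v_2 = A·v_1 = (5, -1).
v_3 = A·v_2 = (9, -4).

v_3 = (9, -4)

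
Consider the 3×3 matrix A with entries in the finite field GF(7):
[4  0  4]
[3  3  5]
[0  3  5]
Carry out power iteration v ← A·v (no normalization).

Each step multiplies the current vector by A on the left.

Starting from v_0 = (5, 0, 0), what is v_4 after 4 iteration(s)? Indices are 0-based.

v_0 = (5, 0, 0).
v_1 = A·v_0 = (6, 1, 0).
v_2 = A·v_1 = (3, 0, 3).
v_3 = A·v_2 = (3, 3, 1).
v_4 = A·v_3 = (2, 2, 0).

v_4 = (2, 2, 0)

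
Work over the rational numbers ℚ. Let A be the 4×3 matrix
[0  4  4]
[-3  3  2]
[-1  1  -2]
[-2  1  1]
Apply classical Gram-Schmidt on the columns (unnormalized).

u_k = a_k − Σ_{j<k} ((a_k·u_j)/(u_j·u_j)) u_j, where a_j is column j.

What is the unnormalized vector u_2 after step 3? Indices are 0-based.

u_2 = (8/39, 4/13, -100/39, 32/39)

Step 1: u_0 = a_0 = (0, -3, -1, -2).
Step 2: u_1 = a_1 − (-6/7)·u_0 = (4, 3/7, 1/7, -5/7).
Step 3: u_2 = a_2 − (-3/7)·u_0 − (37/39)·u_1 = (8/39, 4/13, -100/39, 32/39).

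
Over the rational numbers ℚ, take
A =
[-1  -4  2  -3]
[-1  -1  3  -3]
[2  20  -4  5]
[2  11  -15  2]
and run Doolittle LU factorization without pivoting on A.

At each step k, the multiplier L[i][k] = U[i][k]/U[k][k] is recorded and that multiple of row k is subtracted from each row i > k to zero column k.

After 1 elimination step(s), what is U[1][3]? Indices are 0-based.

U[1][3] = 0

k=0: U[0][0]=-1
  eliminate (1,0): mult=1, new row 1: (0, 3, 1, 0); set L[1][0]=1
  eliminate (2,0): mult=-2, new row 2: (0, 12, 0, -1); set L[2][0]=-2
  eliminate (3,0): mult=-2, new row 3: (0, 3, -11, -4); set L[3][0]=-2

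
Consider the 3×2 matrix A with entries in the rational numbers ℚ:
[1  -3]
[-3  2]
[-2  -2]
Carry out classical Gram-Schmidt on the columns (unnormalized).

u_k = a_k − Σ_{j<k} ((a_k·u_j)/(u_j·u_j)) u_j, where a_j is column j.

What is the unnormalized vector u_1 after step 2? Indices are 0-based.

Step 1: u_0 = a_0 = (1, -3, -2).
Step 2: u_1 = a_1 − (-5/14)·u_0 = (-37/14, 13/14, -19/7).

u_1 = (-37/14, 13/14, -19/7)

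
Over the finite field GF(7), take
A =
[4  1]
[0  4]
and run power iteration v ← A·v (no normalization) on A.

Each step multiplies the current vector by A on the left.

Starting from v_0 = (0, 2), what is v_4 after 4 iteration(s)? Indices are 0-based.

v_0 = (0, 2).
v_1 = A·v_0 = (2, 1).
v_2 = A·v_1 = (2, 4).
v_3 = A·v_2 = (5, 2).
v_4 = A·v_3 = (1, 1).

v_4 = (1, 1)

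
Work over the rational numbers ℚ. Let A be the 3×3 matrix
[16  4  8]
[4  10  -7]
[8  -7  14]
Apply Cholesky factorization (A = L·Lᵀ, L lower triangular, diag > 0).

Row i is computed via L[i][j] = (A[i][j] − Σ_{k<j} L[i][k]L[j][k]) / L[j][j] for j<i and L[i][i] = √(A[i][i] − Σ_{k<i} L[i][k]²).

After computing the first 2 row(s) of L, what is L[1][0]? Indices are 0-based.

Step 1: L[0][0] = √(16) = 4.
  L[1][0] = (4) / L[0][0] = 1.
Step 2: L[1][1] = √(9) = 3.

L[1][0] = 1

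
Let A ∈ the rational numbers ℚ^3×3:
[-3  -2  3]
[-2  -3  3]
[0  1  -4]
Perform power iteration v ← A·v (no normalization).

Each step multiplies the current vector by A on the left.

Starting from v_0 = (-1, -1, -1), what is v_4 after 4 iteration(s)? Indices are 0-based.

v_4 = (242, 242, -181)

v_0 = (-1, -1, -1).
v_1 = A·v_0 = (2, 2, 3).
v_2 = A·v_1 = (-1, -1, -10).
v_3 = A·v_2 = (-25, -25, 39).
v_4 = A·v_3 = (242, 242, -181).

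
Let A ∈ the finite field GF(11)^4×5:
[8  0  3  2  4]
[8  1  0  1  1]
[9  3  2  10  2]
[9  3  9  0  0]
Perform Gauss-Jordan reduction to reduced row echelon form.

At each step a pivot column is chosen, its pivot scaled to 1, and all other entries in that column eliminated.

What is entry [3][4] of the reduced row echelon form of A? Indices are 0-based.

M[3][4] = 1

pivot(0,0)=8: scale R0 → (1, 0, 10, 3, 6)
  clear (1,0): R1 −= (8)R0 → (0, 1, 8, 10, 8)
  clear (2,0): R2 −= (9)R0 → (0, 3, 0, 5, 3)
  clear (3,0): R3 −= (9)R0 → (0, 3, 7, 6, 1)
pivot(1,1)=1: scale R1 → (0, 1, 8, 10, 8)
  clear (2,1): R2 −= (3)R1 → (0, 0, 9, 8, 1)
  clear (3,1): R3 −= (3)R1 → (0, 0, 5, 9, 10)
pivot(2,2)=9: scale R2 → (0, 0, 1, 7, 5)
  clear (0,2): R0 −= (10)R2 → (1, 0, 0, 10, 0)
  clear (1,2): R1 −= (8)R2 → (0, 1, 0, 9, 1)
  clear (3,2): R3 −= (5)R2 → (0, 0, 0, 7, 7)
pivot(3,3)=7: scale R3 → (0, 0, 0, 1, 1)
  clear (0,3): R0 −= (10)R3 → (1, 0, 0, 0, 1)
  clear (1,3): R1 −= (9)R3 → (0, 1, 0, 0, 3)
  clear (2,3): R2 −= (7)R3 → (0, 0, 1, 0, 9)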